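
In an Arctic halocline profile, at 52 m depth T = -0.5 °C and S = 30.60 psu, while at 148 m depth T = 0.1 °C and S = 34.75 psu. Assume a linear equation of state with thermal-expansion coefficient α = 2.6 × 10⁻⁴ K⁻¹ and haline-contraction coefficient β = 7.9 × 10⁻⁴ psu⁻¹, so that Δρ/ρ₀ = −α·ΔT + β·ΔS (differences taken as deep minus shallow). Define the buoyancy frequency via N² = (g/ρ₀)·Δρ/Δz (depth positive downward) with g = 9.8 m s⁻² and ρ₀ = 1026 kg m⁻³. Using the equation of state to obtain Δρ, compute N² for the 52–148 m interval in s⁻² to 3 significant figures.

3.19 × 10⁻⁴ s⁻²

ΔT = +0.6 K, ΔS = +4.15 psu (deep − shallow).
Δρ/ρ₀ = −αΔT + βΔS = -1.56 × 10⁻⁴ + 3.2785 × 10⁻³ = 3.1225 × 10⁻³, so Δρ ≈ 3.204 kg m⁻³.
N² = (g/ρ₀)·Δρ/Δz = g·(Δρ/ρ₀)/Δz = 9.8 × 3.1225 × 10⁻³ / 96 = 3.1876 × 10⁻⁴ s⁻² ≈ 3.19 × 10⁻⁴ s⁻².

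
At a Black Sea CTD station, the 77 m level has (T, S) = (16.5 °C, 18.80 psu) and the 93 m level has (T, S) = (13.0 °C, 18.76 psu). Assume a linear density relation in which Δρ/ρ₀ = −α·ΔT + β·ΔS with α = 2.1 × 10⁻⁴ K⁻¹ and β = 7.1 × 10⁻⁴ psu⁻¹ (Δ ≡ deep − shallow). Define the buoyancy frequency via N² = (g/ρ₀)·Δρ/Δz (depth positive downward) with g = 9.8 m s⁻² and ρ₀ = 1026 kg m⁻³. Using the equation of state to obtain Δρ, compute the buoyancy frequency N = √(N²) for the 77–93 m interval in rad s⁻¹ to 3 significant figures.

ΔT = -3.5 K, ΔS = -0.04 psu (deep − shallow).
Δρ/ρ₀ = −αΔT + βΔS = 7.35 × 10⁻⁴ − 2.84 × 10⁻⁵ = 7.066 × 10⁻⁴, so Δρ ≈ 0.7250 kg m⁻³.
N² = (g/ρ₀)·Δρ/Δz = g·(Δρ/ρ₀)/Δz = 9.8 × 7.066 × 10⁻⁴ / 16 = 4.3279 × 10⁻⁴ s⁻².
N = √(4.3279 × 10⁻⁴) = 0.020804 rad s⁻¹ ≈ 0.0208 rad s⁻¹.

0.0208 rad s⁻¹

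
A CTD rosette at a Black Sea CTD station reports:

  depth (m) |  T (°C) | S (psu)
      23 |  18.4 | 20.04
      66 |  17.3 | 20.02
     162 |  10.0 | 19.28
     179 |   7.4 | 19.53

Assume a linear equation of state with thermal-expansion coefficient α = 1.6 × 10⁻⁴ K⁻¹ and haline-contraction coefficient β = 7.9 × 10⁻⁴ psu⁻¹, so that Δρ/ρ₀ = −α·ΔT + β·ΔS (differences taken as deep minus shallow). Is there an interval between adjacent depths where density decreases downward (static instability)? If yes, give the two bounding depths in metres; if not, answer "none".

Evaluate Δρ/ρ₀ = −αΔT + βΔS across each adjacent pair:
  23–66 m: −αΔT+βΔS = −(1.6 × 10⁻⁴)(-1.1)+(7.9 × 10⁻⁴)(-0.02) = 1.6 × 10⁻⁴ → stable
  66–162 m: −αΔT+βΔS = −(1.6 × 10⁻⁴)(-7.3)+(7.9 × 10⁻⁴)(-0.74) = 5.8 × 10⁻⁴ → stable
  162–179 m: −αΔT+βΔS = −(1.6 × 10⁻⁴)(-2.6)+(7.9 × 10⁻⁴)(+0.25) = 6.1 × 10⁻⁴ → stable
Every interval has Δρ > 0: the column is stably stratified throughout.

none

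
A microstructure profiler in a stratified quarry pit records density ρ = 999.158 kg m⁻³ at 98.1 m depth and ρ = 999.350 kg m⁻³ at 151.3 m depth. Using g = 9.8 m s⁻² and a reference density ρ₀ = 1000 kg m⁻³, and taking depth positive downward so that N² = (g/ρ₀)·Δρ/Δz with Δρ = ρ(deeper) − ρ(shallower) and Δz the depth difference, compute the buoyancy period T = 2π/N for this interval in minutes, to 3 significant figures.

17.6 min

Δρ = 999.350 − 999.158 = 0.192 kg m⁻³ over Δz = 151.3 − 98.1 = 53.2 m.
N² = (9.8/1000) × (0.192/53.2) = 3.5368 × 10⁻⁵ s⁻².
N = √(3.5368 × 10⁻⁵) = 5.9471 × 10⁻³ rad s⁻¹, so T = 2π/N = 1.0565 × 10³ s = 17.608 min ≈ 17.6 min.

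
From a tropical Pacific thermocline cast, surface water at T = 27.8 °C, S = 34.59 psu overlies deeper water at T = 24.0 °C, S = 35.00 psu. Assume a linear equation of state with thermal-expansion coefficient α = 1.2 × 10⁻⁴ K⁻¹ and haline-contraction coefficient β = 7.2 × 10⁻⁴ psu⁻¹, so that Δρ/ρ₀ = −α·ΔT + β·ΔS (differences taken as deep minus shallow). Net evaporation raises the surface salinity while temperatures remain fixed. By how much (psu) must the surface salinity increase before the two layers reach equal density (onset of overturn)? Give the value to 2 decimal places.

Neutral buoyancy requires −α(T_deep − T_surf) + β(S_deep − S_surf′) = 0.
S_surf′ = S_deep − (α/β)·ΔT = 35.00 − (1.2 × 10⁻⁴/7.2 × 10⁻⁴)·(-3.8) = 35.6333 psu.
Increase required: 35.6333 − 34.59 = 1.0433 psu.

1.04 psu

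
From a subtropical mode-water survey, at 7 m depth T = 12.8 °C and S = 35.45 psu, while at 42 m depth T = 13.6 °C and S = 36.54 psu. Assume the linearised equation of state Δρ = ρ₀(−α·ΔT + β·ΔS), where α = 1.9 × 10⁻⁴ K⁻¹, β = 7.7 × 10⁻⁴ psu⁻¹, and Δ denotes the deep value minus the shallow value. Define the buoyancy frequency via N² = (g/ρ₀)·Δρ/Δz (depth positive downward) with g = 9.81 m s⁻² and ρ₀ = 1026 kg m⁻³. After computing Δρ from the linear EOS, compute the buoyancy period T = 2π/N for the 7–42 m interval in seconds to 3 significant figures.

453 s

ΔT = +0.8 K, ΔS = +1.09 psu (deep − shallow).
Δρ/ρ₀ = −αΔT + βΔS = -1.52 × 10⁻⁴ + 8.393 × 10⁻⁴ = 6.873 × 10⁻⁴, so Δρ ≈ 0.7052 kg m⁻³.
N² = (g/ρ₀)·Δρ/Δz = g·(Δρ/ρ₀)/Δz = 9.81 × 6.873 × 10⁻⁴ / 35 = 1.9264 × 10⁻⁴ s⁻².
N = √(1.9264 × 10⁻⁴) = 0.013879 rad s⁻¹ → T = 2π/N = 452.71 s ≈ 453 s.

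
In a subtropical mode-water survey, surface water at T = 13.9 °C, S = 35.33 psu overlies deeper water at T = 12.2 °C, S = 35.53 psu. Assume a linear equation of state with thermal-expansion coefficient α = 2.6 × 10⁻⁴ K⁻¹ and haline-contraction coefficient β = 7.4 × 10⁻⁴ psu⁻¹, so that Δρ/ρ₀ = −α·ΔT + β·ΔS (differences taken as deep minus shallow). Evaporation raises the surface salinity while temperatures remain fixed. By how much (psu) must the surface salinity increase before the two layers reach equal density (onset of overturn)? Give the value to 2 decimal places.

Neutral buoyancy requires −α(T_deep − T_surf) + β(S_deep − S_surf′) = 0.
S_surf′ = S_deep − (α/β)·ΔT = 35.53 − (2.6 × 10⁻⁴/7.4 × 10⁻⁴)·(-1.7) = 36.1273 psu.
Increase required: 36.1273 − 35.33 = 0.7973 psu.

0.80 psu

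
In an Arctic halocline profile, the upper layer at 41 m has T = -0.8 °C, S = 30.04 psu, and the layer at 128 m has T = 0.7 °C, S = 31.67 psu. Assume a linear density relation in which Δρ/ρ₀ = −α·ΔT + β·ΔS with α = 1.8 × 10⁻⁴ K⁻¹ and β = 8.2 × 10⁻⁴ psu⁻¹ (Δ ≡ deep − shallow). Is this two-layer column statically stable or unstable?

ΔT = 0.7 − -0.8 = +1.5 K and ΔS = 31.67 − 30.04 = +1.63 psu (deep − shallow).
−αΔT = -2.70 × 10⁻⁴; βΔS = 1.3366 × 10⁻³; sum Δρ/ρ₀ = 1.0666 × 10⁻³.
Δρ/ρ₀ > 0, so Δρ > 0: deeper water is denser → statically stable.

stable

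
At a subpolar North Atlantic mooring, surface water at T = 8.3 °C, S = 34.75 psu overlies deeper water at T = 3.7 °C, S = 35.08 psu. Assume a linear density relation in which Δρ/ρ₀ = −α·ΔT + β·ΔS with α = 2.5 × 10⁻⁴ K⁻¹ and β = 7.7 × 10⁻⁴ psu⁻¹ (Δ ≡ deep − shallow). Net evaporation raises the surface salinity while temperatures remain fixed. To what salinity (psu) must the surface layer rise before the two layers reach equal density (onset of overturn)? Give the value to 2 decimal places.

Neutral buoyancy requires −α(T_deep − T_surf) + β(S_deep − S_surf′) = 0.
S_surf′ = S_deep − (α/β)·ΔT = 35.08 − (2.5 × 10⁻⁴/7.7 × 10⁻⁴)·(-4.6) = 36.5735 psu.
Increase required: 36.5735 − 34.75 = 1.8235 psu.

36.57 psu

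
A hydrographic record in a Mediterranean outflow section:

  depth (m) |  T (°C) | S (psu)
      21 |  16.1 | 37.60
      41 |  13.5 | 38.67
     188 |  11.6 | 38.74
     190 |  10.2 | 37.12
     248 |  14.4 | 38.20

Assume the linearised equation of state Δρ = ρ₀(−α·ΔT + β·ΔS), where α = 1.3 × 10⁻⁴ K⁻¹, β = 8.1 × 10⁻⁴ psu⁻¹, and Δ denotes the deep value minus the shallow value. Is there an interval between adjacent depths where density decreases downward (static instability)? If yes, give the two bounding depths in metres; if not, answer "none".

188–190 m

Evaluate Δρ/ρ₀ = −αΔT + βΔS across each adjacent pair:
  21–41 m: −αΔT+βΔS = −(1.3 × 10⁻⁴)(-2.6)+(8.1 × 10⁻⁴)(+1.07) = 1.2 × 10⁻³ → stable
  41–188 m: −αΔT+βΔS = −(1.3 × 10⁻⁴)(-1.9)+(8.1 × 10⁻⁴)(+0.07) = 3.0 × 10⁻⁴ → stable
  188–190 m: −αΔT+βΔS = −(1.3 × 10⁻⁴)(-1.4)+(8.1 × 10⁻⁴)(-1.62) = -1.1 × 10⁻³ → UNSTABLE
  190–248 m: −αΔT+βΔS = −(1.3 × 10⁻⁴)(+4.2)+(8.1 × 10⁻⁴)(+1.08) = 3.3 × 10⁻⁴ → stable
The 188–190 m interval has Δρ < 0: lighter water underlies denser water.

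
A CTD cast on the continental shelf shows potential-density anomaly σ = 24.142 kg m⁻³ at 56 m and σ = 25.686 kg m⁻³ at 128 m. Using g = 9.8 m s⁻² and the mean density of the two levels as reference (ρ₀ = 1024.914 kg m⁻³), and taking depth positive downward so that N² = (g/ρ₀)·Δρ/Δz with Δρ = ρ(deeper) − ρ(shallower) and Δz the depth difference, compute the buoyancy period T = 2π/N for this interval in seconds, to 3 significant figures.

439 s

Δρ = 1025.686 − 1024.142 = 1.544 kg m⁻³ over Δz = 128 − 56 = 72 m.
N² = (9.8/1024.914) × (1.544/72) = 2.0505 × 10⁻⁴ s⁻².
N = √(2.0505 × 10⁻⁴) = 0.014320 rad s⁻¹, so T = 2π/N = 438.77 s ≈ 439 s.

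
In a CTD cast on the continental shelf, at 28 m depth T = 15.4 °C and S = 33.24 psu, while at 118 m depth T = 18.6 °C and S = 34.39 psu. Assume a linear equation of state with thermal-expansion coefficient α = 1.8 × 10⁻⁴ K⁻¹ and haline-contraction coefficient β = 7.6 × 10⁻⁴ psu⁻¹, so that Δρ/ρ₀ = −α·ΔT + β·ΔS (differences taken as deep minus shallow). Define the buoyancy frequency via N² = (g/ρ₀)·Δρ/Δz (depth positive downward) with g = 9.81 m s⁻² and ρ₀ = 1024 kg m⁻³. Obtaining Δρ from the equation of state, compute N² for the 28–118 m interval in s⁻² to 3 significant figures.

ΔT = +3.2 K, ΔS = +1.15 psu (deep − shallow).
Δρ/ρ₀ = −αΔT + βΔS = -5.76 × 10⁻⁴ + 8.74 × 10⁻⁴ = 2.98 × 10⁻⁴, so Δρ ≈ 0.3052 kg m⁻³.
N² = (g/ρ₀)·Δρ/Δz = g·(Δρ/ρ₀)/Δz = 9.81 × 2.98 × 10⁻⁴ / 90 = 3.2482 × 10⁻⁵ s⁻² ≈ 3.25 × 10⁻⁵ s⁻².

3.25 × 10⁻⁵ s⁻²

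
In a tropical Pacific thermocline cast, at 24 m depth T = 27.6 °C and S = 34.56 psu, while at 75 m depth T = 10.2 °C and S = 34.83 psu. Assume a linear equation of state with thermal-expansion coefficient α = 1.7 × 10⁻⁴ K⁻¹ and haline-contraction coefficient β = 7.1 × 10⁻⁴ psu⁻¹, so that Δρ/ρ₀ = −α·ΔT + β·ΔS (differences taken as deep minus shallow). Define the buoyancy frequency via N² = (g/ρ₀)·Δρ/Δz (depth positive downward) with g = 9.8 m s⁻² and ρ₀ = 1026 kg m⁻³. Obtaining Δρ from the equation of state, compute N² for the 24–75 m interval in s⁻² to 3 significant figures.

6.05 × 10⁻⁴ s⁻²

ΔT = -17.4 K, ΔS = +0.27 psu (deep − shallow).
Δρ/ρ₀ = −αΔT + βΔS = 2.958 × 10⁻³ + 1.917 × 10⁻⁴ = 3.1497 × 10⁻³, so Δρ ≈ 3.232 kg m⁻³.
N² = (g/ρ₀)·Δρ/Δz = g·(Δρ/ρ₀)/Δz = 9.8 × 3.1497 × 10⁻³ / 51 = 6.0524 × 10⁻⁴ s⁻² ≈ 6.05 × 10⁻⁴ s⁻².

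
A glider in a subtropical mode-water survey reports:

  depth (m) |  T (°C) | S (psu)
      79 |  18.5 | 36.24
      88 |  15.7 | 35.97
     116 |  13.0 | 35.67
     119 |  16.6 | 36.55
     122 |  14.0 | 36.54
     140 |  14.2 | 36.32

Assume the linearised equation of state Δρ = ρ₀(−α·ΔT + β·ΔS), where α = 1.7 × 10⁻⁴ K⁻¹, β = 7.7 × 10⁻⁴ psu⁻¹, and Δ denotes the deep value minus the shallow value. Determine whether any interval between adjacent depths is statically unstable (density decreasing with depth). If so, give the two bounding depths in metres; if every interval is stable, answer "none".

122–140 m

Evaluate Δρ/ρ₀ = −αΔT + βΔS across each adjacent pair:
  79–88 m: −αΔT+βΔS = −(1.7 × 10⁻⁴)(-2.8)+(7.7 × 10⁻⁴)(-0.27) = 2.7 × 10⁻⁴ → stable
  88–116 m: −αΔT+βΔS = −(1.7 × 10⁻⁴)(-2.7)+(7.7 × 10⁻⁴)(-0.30) = 2.3 × 10⁻⁴ → stable
  116–119 m: −αΔT+βΔS = −(1.7 × 10⁻⁴)(+3.6)+(7.7 × 10⁻⁴)(+0.88) = 6.6 × 10⁻⁵ → stable
  119–122 m: −αΔT+βΔS = −(1.7 × 10⁻⁴)(-2.6)+(7.7 × 10⁻⁴)(-0.01) = 4.3 × 10⁻⁴ → stable
  122–140 m: −αΔT+βΔS = −(1.7 × 10⁻⁴)(+0.2)+(7.7 × 10⁻⁴)(-0.22) = -2.0 × 10⁻⁴ → UNSTABLE
The 122–140 m interval has Δρ < 0: lighter water underlies denser water.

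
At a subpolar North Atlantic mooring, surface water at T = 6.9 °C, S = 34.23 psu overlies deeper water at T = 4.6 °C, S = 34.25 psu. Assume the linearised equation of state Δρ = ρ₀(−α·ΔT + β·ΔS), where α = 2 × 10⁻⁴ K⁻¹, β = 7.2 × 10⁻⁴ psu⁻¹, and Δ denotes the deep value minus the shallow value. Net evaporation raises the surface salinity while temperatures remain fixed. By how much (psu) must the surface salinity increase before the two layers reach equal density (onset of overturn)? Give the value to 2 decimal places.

0.66 psu

Neutral buoyancy requires −α(T_deep − T_surf) + β(S_deep − S_surf′) = 0.
S_surf′ = S_deep − (α/β)·ΔT = 34.25 − (2 × 10⁻⁴/7.2 × 10⁻⁴)·(-2.3) = 34.8889 psu.
Increase required: 34.8889 − 34.23 = 0.6589 psu.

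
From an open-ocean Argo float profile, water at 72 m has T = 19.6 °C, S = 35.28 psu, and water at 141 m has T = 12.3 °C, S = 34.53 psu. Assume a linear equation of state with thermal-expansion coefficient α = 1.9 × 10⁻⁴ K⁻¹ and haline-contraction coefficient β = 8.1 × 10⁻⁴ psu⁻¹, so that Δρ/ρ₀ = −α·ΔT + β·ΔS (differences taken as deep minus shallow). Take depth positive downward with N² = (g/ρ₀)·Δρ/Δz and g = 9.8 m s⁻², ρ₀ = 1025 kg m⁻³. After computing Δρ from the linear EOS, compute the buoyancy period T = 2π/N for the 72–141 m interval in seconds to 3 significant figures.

597 s

ΔT = -7.3 K, ΔS = -0.75 psu (deep − shallow).
Δρ/ρ₀ = −αΔT + βΔS = 1.387 × 10⁻³ − 6.075 × 10⁻⁴ = 7.795 × 10⁻⁴, so Δρ ≈ 0.7990 kg m⁻³.
N² = (g/ρ₀)·Δρ/Δz = g·(Δρ/ρ₀)/Δz = 9.8 × 7.795 × 10⁻⁴ / 69 = 1.1071 × 10⁻⁴ s⁻².
N = √(1.1071 × 10⁻⁴) = 0.010522 rad s⁻¹ → T = 2π/N = 597.15 s ≈ 597 s.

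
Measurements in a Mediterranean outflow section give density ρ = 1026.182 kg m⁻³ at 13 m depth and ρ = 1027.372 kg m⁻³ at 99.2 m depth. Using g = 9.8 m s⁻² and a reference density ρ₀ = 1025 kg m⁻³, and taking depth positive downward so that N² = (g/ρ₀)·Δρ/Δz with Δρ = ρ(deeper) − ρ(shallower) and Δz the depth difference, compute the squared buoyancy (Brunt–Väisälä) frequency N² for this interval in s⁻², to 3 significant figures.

Δρ = 1027.372 − 1026.182 = 1.190 kg m⁻³ over Δz = 99.2 − 13 = 86.2 m.
N² = (9.8/1025) × (1.190/86.2) = 1.3199 × 10⁻⁴ s⁻² ≈ 1.32 × 10⁻⁴ s⁻².

1.32 × 10⁻⁴ s⁻²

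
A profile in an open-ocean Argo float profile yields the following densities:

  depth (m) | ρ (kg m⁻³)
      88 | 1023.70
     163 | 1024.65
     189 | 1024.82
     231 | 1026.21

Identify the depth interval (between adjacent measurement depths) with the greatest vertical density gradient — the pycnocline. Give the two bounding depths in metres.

189–231 m

Compute the density gradient over each adjacent pair:
  88–163 m: Δρ/Δz = 0.95/75 = 0.013 kg m⁻⁴
  163–189 m: Δρ/Δz = 0.17/26 = 6.5 × 10⁻³ kg m⁻⁴
  189–231 m: Δρ/Δz = 1.39/42 = 0.033 kg m⁻⁴
The largest gradient is in the 189–231 m interval — the pycnocline.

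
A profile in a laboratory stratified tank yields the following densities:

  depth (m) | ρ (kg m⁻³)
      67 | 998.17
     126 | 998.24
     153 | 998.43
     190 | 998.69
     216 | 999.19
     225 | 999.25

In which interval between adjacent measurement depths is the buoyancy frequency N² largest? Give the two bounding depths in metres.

Compute the density gradient over each adjacent pair:
  67–126 m: Δρ/Δz = 0.07/59 = 1.2 × 10⁻³ kg m⁻⁴
  126–153 m: Δρ/Δz = 0.19/27 = 7.0 × 10⁻³ kg m⁻⁴
  153–190 m: Δρ/Δz = 0.26/37 = 7.0 × 10⁻³ kg m⁻⁴
  190–216 m: Δρ/Δz = 0.50/26 = 0.019 kg m⁻⁴
  216–225 m: Δρ/Δz = 0.06/9 = 6.7 × 10⁻³ kg m⁻⁴
The largest gradient is in the 190–216 m interval — the pycnocline.

190–216 m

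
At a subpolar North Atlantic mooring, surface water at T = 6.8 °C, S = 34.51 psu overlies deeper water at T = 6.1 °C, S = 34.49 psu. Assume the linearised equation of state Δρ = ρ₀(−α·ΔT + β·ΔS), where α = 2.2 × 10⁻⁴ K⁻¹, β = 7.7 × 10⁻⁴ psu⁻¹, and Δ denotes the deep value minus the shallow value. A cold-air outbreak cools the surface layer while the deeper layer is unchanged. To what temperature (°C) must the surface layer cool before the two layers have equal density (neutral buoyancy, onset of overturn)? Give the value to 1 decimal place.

6.2 °C

Neutral buoyancy requires Δρ = 0, i.e. −α(T_deep − T_surf′) + β(S_deep − S_surf) = 0.
T_surf′ = T_deep − (β/α)·ΔS = 6.1 − (7.7 × 10⁻⁴/2.2 × 10⁻⁴)·(-0.02) = 6.170 °C.
Cooling required: 6.8 − (6.170) = 0.630 °C.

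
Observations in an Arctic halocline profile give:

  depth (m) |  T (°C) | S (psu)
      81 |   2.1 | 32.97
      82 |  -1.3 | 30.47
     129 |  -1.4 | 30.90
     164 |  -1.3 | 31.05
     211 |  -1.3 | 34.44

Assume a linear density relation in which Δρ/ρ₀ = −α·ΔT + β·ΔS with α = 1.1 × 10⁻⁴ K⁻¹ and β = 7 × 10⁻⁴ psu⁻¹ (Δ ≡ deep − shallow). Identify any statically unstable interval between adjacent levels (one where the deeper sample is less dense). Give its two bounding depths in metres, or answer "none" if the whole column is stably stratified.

Evaluate Δρ/ρ₀ = −αΔT + βΔS across each adjacent pair:
  81–82 m: −αΔT+βΔS = −(1.1 × 10⁻⁴)(-3.4)+(7 × 10⁻⁴)(-2.50) = -1.4 × 10⁻³ → UNSTABLE
  82–129 m: −αΔT+βΔS = −(1.1 × 10⁻⁴)(-0.1)+(7 × 10⁻⁴)(+0.43) = 3.1 × 10⁻⁴ → stable
  129–164 m: −αΔT+βΔS = −(1.1 × 10⁻⁴)(+0.1)+(7 × 10⁻⁴)(+0.15) = 9.4 × 10⁻⁵ → stable
  164–211 m: −αΔT+βΔS = −(1.1 × 10⁻⁴)(+0.0)+(7 × 10⁻⁴)(+3.39) = 2.4 × 10⁻³ → stable
The 81–82 m interval has Δρ < 0: lighter water underlies denser water.

81–82 m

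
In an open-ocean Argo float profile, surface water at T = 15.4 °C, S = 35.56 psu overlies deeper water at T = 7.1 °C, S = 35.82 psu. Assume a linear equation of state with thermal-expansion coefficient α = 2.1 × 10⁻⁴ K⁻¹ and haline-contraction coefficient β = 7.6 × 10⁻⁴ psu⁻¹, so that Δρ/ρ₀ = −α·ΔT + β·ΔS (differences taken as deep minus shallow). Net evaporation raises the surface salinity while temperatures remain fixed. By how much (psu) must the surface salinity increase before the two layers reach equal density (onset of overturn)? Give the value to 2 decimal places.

2.55 psu

Neutral buoyancy requires −α(T_deep − T_surf) + β(S_deep − S_surf′) = 0.
S_surf′ = S_deep − (α/β)·ΔT = 35.82 − (2.1 × 10⁻⁴/7.6 × 10⁻⁴)·(-8.3) = 38.1134 psu.
Increase required: 38.1134 − 35.56 = 2.5534 psu.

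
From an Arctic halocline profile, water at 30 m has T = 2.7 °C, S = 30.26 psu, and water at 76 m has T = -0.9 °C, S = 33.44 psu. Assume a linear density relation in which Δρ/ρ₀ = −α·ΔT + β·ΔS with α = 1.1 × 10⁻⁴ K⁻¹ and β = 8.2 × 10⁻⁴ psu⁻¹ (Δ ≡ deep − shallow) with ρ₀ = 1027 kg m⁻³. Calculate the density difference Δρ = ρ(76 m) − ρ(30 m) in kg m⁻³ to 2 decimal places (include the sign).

ΔT = -3.6 K, ΔS = +3.18 psu (deep − shallow).
Δρ/ρ₀ = −(1.1 × 10⁻⁴)(-3.6) + (8.2 × 10⁻⁴)(+3.18) = 3.0036 × 10⁻³.
Δρ = 1027 × (3.0036 × 10⁻³) = +3.08 kg m⁻³.
Positive Δρ: denser below, stable.

+3.08 kg m⁻³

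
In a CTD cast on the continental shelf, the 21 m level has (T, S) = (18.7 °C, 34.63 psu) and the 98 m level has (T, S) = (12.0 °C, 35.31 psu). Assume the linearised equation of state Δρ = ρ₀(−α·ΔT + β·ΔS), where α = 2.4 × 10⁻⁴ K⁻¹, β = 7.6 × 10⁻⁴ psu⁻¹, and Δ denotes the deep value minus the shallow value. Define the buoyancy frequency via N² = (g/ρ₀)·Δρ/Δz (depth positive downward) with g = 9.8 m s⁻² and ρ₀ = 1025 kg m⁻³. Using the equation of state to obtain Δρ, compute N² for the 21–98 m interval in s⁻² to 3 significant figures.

ΔT = -6.7 K, ΔS = +0.68 psu (deep − shallow).
Δρ/ρ₀ = −αΔT + βΔS = 1.608 × 10⁻³ + 5.168 × 10⁻⁴ = 2.1248 × 10⁻³, so Δρ ≈ 2.178 kg m⁻³.
N² = (g/ρ₀)·Δρ/Δz = g·(Δρ/ρ₀)/Δz = 9.8 × 2.1248 × 10⁻³ / 77 = 2.7043 × 10⁻⁴ s⁻² ≈ 2.70 × 10⁻⁴ s⁻².

2.70 × 10⁻⁴ s⁻²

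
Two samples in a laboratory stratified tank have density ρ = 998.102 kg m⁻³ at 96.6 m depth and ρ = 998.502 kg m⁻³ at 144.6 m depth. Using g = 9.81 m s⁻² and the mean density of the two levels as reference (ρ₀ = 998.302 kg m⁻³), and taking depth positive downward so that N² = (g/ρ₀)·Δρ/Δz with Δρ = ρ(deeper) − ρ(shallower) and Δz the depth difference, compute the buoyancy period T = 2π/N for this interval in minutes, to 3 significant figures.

11.6 min

Δρ = 998.502 − 998.102 = 0.400 kg m⁻³ over Δz = 144.6 − 96.6 = 48 m.
N² = (9.81/998.302) × (0.400/48) = 8.1889 × 10⁻⁵ s⁻².
N = √(8.1889 × 10⁻⁵) = 9.0493 × 10⁻³ rad s⁻¹, so T = 2π/N = 694.33 s = 11.572 min ≈ 11.6 min.
N² > 0, so the interval is statically stable.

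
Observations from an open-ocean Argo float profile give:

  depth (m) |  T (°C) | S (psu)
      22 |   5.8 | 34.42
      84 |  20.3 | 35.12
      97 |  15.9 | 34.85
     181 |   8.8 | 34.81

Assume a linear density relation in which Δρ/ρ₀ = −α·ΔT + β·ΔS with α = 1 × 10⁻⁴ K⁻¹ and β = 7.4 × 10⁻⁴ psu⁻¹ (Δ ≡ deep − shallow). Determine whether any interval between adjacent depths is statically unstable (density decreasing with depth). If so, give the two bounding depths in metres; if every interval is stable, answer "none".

22–84 m

Evaluate Δρ/ρ₀ = −αΔT + βΔS across each adjacent pair:
  22–84 m: −αΔT+βΔS = −(1 × 10⁻⁴)(+14.5)+(7.4 × 10⁻⁴)(+0.70) = -9.3 × 10⁻⁴ → UNSTABLE
  84–97 m: −αΔT+βΔS = −(1 × 10⁻⁴)(-4.4)+(7.4 × 10⁻⁴)(-0.27) = 2.4 × 10⁻⁴ → stable
  97–181 m: −αΔT+βΔS = −(1 × 10⁻⁴)(-7.1)+(7.4 × 10⁻⁴)(-0.04) = 6.8 × 10⁻⁴ → stable
The 22–84 m interval has Δρ < 0: lighter water underlies denser water.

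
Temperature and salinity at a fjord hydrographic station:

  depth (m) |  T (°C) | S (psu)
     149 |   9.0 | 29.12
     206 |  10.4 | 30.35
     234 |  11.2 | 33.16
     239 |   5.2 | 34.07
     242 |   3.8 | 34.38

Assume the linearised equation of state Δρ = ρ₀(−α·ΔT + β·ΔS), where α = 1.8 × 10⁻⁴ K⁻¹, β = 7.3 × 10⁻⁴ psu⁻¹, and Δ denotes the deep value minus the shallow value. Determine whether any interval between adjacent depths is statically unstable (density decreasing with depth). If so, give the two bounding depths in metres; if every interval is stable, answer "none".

Evaluate Δρ/ρ₀ = −αΔT + βΔS across each adjacent pair:
  149–206 m: −αΔT+βΔS = −(1.8 × 10⁻⁴)(+1.4)+(7.3 × 10⁻⁴)(+1.23) = 6.5 × 10⁻⁴ → stable
  206–234 m: −αΔT+βΔS = −(1.8 × 10⁻⁴)(+0.8)+(7.3 × 10⁻⁴)(+2.81) = 1.9 × 10⁻³ → stable
  234–239 m: −αΔT+βΔS = −(1.8 × 10⁻⁴)(-6.0)+(7.3 × 10⁻⁴)(+0.91) = 1.7 × 10⁻³ → stable
  239–242 m: −αΔT+βΔS = −(1.8 × 10⁻⁴)(-1.4)+(7.3 × 10⁻⁴)(+0.31) = 4.8 × 10⁻⁴ → stable
Every interval has Δρ > 0: the column is stably stratified throughout.

none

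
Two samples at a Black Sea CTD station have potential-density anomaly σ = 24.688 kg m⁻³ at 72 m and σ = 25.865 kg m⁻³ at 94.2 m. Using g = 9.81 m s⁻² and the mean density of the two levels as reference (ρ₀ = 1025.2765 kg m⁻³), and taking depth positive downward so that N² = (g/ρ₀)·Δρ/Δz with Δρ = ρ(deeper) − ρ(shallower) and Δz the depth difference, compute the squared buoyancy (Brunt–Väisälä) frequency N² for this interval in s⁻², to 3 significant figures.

5.07 × 10⁻⁴ s⁻²

Δρ = 1025.865 − 1024.688 = 1.177 kg m⁻³ over Δz = 94.2 − 72 = 22.2 m.
N² = (9.81/1025.2765) × (1.177/22.2) = 5.0728 × 10⁻⁴ s⁻² ≈ 5.07 × 10⁻⁴ s⁻².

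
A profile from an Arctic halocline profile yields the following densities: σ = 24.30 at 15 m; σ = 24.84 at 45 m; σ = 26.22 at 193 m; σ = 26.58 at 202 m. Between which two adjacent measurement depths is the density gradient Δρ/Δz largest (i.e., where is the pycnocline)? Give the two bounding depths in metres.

Compute the density gradient over each adjacent pair:
  15–45 m: Δρ/Δz = 0.54/30 = 0.018 kg m⁻⁴
  45–193 m: Δρ/Δz = 1.38/148 = 9.3 × 10⁻³ kg m⁻⁴
  193–202 m: Δρ/Δz = 0.36/9 = 0.040 kg m⁻⁴
The largest gradient is in the 193–202 m interval — the pycnocline.

193–202 m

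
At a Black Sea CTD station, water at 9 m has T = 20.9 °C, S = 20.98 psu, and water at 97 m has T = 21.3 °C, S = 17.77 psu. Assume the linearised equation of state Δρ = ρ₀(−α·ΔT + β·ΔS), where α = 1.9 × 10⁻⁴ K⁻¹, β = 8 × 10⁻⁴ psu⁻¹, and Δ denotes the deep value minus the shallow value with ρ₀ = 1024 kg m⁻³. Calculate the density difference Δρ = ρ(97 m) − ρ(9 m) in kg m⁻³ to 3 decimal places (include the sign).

-2.707 kg m⁻³

ΔT = +0.4 K, ΔS = -3.21 psu (deep − shallow).
Δρ/ρ₀ = −(1.9 × 10⁻⁴)(+0.4) + (8 × 10⁻⁴)(-3.21) = -2.644 × 10⁻³.
Δρ = 1024 × (-2.644 × 10⁻³) = -2.707 kg m⁻³.
Negative Δρ: lighter below, statically unstable.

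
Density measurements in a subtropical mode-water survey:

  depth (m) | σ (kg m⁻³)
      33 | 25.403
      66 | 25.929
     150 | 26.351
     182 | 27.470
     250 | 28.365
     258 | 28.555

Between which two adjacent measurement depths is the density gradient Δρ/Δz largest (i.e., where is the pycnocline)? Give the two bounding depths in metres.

Compute the density gradient over each adjacent pair:
  33–66 m: Δρ/Δz = 0.526/33 = 0.016 kg m⁻⁴
  66–150 m: Δρ/Δz = 0.422/84 = 5.0 × 10⁻³ kg m⁻⁴
  150–182 m: Δρ/Δz = 1.119/32 = 0.035 kg m⁻⁴
  182–250 m: Δρ/Δz = 0.895/68 = 0.013 kg m⁻⁴
  250–258 m: Δρ/Δz = 0.190/8 = 0.024 kg m⁻⁴
The largest gradient is in the 150–182 m interval — the pycnocline.

150–182 m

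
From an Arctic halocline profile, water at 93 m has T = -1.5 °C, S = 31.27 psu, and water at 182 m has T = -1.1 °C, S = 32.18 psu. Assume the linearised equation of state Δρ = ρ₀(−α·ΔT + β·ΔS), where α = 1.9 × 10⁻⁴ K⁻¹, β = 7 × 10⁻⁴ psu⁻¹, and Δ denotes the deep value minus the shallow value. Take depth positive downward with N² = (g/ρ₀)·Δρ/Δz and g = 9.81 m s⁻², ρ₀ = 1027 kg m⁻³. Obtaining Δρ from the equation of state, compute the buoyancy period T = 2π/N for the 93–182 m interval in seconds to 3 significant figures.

ΔT = +0.4 K, ΔS = +0.91 psu (deep − shallow).
Δρ/ρ₀ = −αΔT + βΔS = -7.60 × 10⁻⁵ + 6.37 × 10⁻⁴ = 5.61 × 10⁻⁴, so Δρ ≈ 0.5761 kg m⁻³.
N² = (g/ρ₀)·Δρ/Δz = g·(Δρ/ρ₀)/Δz = 9.81 × 5.61 × 10⁻⁴ / 89 = 6.1836 × 10⁻⁵ s⁻².
N = √(6.1836 × 10⁻⁵) = 7.8636 × 10⁻³ rad s⁻¹ → T = 2π/N = 799.02 s ≈ 799 s.

799 s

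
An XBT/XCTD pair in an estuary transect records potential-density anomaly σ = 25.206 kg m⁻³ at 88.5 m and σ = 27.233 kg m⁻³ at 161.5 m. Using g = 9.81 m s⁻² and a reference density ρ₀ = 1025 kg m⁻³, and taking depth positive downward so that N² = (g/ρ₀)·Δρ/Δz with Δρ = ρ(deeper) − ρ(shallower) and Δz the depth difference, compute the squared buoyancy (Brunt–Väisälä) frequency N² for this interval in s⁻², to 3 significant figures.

Δρ = 1027.233 − 1025.206 = 2.027 kg m⁻³ over Δz = 161.5 − 88.5 = 73 m.
N² = (9.81/1025) × (2.027/73) = 2.6575 × 10⁻⁴ s⁻² ≈ 2.66 × 10⁻⁴ s⁻².

2.66 × 10⁻⁴ s⁻²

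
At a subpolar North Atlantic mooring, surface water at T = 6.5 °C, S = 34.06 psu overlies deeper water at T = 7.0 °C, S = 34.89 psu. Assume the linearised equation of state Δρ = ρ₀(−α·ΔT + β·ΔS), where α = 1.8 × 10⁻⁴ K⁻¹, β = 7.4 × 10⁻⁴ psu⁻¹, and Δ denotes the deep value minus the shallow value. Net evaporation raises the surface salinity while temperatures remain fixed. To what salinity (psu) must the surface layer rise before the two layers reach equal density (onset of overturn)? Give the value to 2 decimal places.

Neutral buoyancy requires −α(T_deep − T_surf) + β(S_deep − S_surf′) = 0.
S_surf′ = S_deep − (α/β)·ΔT = 34.89 − (1.8 × 10⁻⁴/7.4 × 10⁻⁴)·(+0.5) = 34.7684 psu.
Increase required: 34.7684 − 34.06 = 0.7084 psu.

34.77 psu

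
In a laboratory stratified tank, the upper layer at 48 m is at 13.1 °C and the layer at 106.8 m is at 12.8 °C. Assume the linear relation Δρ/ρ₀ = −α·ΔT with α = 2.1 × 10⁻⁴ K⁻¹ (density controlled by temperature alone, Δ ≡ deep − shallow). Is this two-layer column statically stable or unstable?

ΔT = 12.8 − 13.1 = -0.3 K, so Δρ/ρ₀ = −αΔT = 6.30 × 10⁻⁵.
Δρ/ρ₀ > 0, so Δρ > 0: deeper water is denser → statically stable.

stable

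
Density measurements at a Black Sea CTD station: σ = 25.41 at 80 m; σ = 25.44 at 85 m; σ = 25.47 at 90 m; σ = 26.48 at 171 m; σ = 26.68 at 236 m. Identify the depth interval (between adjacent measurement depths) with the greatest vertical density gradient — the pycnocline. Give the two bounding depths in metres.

90–171 m

Compute the density gradient over each adjacent pair:
  80–85 m: Δρ/Δz = 0.03/5 = 6.0 × 10⁻³ kg m⁻⁴
  85–90 m: Δρ/Δz = 0.03/5 = 6.0 × 10⁻³ kg m⁻⁴
  90–171 m: Δρ/Δz = 1.01/81 = 0.012 kg m⁻⁴
  171–236 m: Δρ/Δz = 0.20/65 = 3.1 × 10⁻³ kg m⁻⁴
The largest gradient is in the 90–171 m interval — the pycnocline.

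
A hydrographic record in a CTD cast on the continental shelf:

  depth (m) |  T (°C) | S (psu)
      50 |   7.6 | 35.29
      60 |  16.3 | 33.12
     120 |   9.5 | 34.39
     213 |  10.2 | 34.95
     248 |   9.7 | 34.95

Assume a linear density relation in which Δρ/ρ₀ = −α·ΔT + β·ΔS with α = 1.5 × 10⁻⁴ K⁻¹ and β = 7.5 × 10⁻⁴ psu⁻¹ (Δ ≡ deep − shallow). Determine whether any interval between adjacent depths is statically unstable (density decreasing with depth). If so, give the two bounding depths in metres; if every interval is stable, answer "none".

Evaluate Δρ/ρ₀ = −αΔT + βΔS across each adjacent pair:
  50–60 m: −αΔT+βΔS = −(1.5 × 10⁻⁴)(+8.7)+(7.5 × 10⁻⁴)(-2.17) = -2.9 × 10⁻³ → UNSTABLE
  60–120 m: −αΔT+βΔS = −(1.5 × 10⁻⁴)(-6.8)+(7.5 × 10⁻⁴)(+1.27) = 2.0 × 10⁻³ → stable
  120–213 m: −αΔT+βΔS = −(1.5 × 10⁻⁴)(+0.7)+(7.5 × 10⁻⁴)(+0.56) = 3.2 × 10⁻⁴ → stable
  213–248 m: −αΔT+βΔS = −(1.5 × 10⁻⁴)(-0.5)+(7.5 × 10⁻⁴)(+0.00) = 7.5 × 10⁻⁵ → stable
The 50–60 m interval has Δρ < 0: lighter water underlies denser water.

50–60 m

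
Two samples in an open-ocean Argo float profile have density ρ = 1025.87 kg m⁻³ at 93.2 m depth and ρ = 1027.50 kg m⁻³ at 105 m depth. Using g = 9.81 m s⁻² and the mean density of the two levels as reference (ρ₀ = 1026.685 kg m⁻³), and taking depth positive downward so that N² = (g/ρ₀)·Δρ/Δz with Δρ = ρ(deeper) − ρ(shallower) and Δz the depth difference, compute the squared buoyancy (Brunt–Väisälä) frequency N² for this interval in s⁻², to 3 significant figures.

Δρ = 1027.50 − 1025.87 = 1.63 kg m⁻³ over Δz = 105 − 93.2 = 11.8 m.
N² = (9.81/1026.685) × (1.63/11.8) = 1.3199 × 10⁻³ s⁻² ≈ 1.32 × 10⁻³ s⁻².

1.32 × 10⁻³ s⁻²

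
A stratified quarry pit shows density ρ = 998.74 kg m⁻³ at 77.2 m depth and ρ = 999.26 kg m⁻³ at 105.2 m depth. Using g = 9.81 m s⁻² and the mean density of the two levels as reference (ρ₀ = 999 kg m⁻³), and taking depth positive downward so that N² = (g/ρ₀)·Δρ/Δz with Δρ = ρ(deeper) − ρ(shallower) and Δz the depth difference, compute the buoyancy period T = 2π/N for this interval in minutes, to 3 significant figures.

Δρ = 999.26 − 998.74 = 0.52 kg m⁻³ over Δz = 105.2 − 77.2 = 28 m.
N² = (9.81/999) × (0.52/28) = 1.8237 × 10⁻⁴ s⁻².
N = √(1.8237 × 10⁻⁴) = 0.013504 rad s⁻¹, so T = 2π/N = 465.28 s = 7.7547 min ≈ 7.75 min.
Since Δρ > 0 the layer is stably stratified.

7.75 min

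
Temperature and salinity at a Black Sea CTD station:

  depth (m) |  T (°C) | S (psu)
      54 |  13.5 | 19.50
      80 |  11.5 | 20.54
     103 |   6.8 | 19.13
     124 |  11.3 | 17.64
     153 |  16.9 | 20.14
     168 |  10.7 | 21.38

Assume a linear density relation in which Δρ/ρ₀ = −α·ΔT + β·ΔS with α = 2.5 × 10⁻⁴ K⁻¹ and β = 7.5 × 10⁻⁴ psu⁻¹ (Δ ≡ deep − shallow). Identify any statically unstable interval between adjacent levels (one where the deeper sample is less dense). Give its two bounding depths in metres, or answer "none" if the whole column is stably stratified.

103–124 m

Evaluate Δρ/ρ₀ = −αΔT + βΔS across each adjacent pair:
  54–80 m: −αΔT+βΔS = −(2.5 × 10⁻⁴)(-2.0)+(7.5 × 10⁻⁴)(+1.04) = 1.3 × 10⁻³ → stable
  80–103 m: −αΔT+βΔS = −(2.5 × 10⁻⁴)(-4.7)+(7.5 × 10⁻⁴)(-1.41) = 1.2 × 10⁻⁴ → stable
  103–124 m: −αΔT+βΔS = −(2.5 × 10⁻⁴)(+4.5)+(7.5 × 10⁻⁴)(-1.49) = -2.2 × 10⁻³ → UNSTABLE
  124–153 m: −αΔT+βΔS = −(2.5 × 10⁻⁴)(+5.6)+(7.5 × 10⁻⁴)(+2.50) = 4.7 × 10⁻⁴ → stable
  153–168 m: −αΔT+βΔS = −(2.5 × 10⁻⁴)(-6.2)+(7.5 × 10⁻⁴)(+1.24) = 2.5 × 10⁻³ → stable
The 103–124 m interval has Δρ < 0: lighter water underlies denser water.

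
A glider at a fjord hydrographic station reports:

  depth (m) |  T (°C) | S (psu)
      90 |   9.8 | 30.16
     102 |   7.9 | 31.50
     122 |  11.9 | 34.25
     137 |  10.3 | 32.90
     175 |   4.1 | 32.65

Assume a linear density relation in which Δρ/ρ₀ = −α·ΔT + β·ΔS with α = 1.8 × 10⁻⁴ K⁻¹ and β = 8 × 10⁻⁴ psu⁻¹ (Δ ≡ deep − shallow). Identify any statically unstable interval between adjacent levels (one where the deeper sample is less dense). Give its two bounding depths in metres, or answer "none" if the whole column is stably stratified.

122–137 m

Evaluate Δρ/ρ₀ = −αΔT + βΔS across each adjacent pair:
  90–102 m: −αΔT+βΔS = −(1.8 × 10⁻⁴)(-1.9)+(8 × 10⁻⁴)(+1.34) = 1.4 × 10⁻³ → stable
  102–122 m: −αΔT+βΔS = −(1.8 × 10⁻⁴)(+4.0)+(8 × 10⁻⁴)(+2.75) = 1.5 × 10⁻³ → stable
  122–137 m: −αΔT+βΔS = −(1.8 × 10⁻⁴)(-1.6)+(8 × 10⁻⁴)(-1.35) = -7.9 × 10⁻⁴ → UNSTABLE
  137–175 m: −αΔT+βΔS = −(1.8 × 10⁻⁴)(-6.2)+(8 × 10⁻⁴)(-0.25) = 9.2 × 10⁻⁴ → stable
The 122–137 m interval has Δρ < 0: lighter water underlies denser water.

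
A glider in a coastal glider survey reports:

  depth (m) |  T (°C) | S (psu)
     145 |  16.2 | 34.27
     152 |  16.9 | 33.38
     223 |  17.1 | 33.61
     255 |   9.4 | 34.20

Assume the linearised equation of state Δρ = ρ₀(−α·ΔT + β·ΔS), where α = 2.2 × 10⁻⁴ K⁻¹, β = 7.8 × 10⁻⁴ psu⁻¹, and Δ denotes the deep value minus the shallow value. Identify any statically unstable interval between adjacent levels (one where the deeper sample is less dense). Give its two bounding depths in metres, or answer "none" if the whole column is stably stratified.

Evaluate Δρ/ρ₀ = −αΔT + βΔS across each adjacent pair:
  145–152 m: −αΔT+βΔS = −(2.2 × 10⁻⁴)(+0.7)+(7.8 × 10⁻⁴)(-0.89) = -8.5 × 10⁻⁴ → UNSTABLE
  152–223 m: −αΔT+βΔS = −(2.2 × 10⁻⁴)(+0.2)+(7.8 × 10⁻⁴)(+0.23) = 1.4 × 10⁻⁴ → stable
  223–255 m: −αΔT+βΔS = −(2.2 × 10⁻⁴)(-7.7)+(7.8 × 10⁻⁴)(+0.59) = 2.2 × 10⁻³ → stable
The 145–152 m interval has Δρ < 0: lighter water underlies denser water.

145–152 m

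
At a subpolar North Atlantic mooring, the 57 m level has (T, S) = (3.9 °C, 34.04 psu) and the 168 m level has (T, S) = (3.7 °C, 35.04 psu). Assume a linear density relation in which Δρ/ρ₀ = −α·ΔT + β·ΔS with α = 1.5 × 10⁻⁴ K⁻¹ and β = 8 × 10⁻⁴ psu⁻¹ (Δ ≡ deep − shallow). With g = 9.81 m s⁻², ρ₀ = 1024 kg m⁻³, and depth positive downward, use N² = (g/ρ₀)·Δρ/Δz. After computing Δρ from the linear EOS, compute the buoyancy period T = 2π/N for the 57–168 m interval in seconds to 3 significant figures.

ΔT = -0.2 K, ΔS = +1.00 psu (deep − shallow).
Δρ/ρ₀ = −αΔT + βΔS = 3.00 × 10⁻⁵ + 8.00 × 10⁻⁴ = 8.30 × 10⁻⁴, so Δρ ≈ 0.8499 kg m⁻³.
N² = (g/ρ₀)·Δρ/Δz = g·(Δρ/ρ₀)/Δz = 9.81 × 8.30 × 10⁻⁴ / 111 = 7.3354 × 10⁻⁵ s⁻².
N = √(7.3354 × 10⁻⁵) = 8.5647 × 10⁻³ rad s⁻¹ → T = 2π/N = 733.61 s ≈ 734 s.

734 s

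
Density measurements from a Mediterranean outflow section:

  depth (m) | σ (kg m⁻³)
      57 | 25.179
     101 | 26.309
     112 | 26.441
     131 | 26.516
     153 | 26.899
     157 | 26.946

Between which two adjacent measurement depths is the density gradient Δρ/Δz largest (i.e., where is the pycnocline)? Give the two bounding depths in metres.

57–101 m

Compute the density gradient over each adjacent pair:
  57–101 m: Δρ/Δz = 1.130/44 = 0.026 kg m⁻⁴
  101–112 m: Δρ/Δz = 0.132/11 = 0.012 kg m⁻⁴
  112–131 m: Δρ/Δz = 0.075/19 = 3.9 × 10⁻³ kg m⁻⁴
  131–153 m: Δρ/Δz = 0.383/22 = 0.017 kg m⁻⁴
  153–157 m: Δρ/Δz = 0.047/4 = 0.012 kg m⁻⁴
The largest gradient is in the 57–101 m interval — the pycnocline.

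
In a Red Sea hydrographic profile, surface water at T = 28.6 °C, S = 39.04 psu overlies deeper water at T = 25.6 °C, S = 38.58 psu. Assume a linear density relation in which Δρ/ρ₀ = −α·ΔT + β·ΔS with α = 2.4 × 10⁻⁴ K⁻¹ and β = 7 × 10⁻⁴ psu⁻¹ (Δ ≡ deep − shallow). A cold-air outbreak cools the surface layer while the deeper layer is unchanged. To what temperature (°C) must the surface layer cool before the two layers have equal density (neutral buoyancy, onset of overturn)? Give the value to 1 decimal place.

26.9 °C

Neutral buoyancy requires Δρ = 0, i.e. −α(T_deep − T_surf′) + β(S_deep − S_surf) = 0.
T_surf′ = T_deep − (β/α)·ΔS = 25.6 − (7 × 10⁻⁴/2.4 × 10⁻⁴)·(-0.46) = 26.942 °C.
Cooling required: 28.6 − (26.942) = 1.658 °C.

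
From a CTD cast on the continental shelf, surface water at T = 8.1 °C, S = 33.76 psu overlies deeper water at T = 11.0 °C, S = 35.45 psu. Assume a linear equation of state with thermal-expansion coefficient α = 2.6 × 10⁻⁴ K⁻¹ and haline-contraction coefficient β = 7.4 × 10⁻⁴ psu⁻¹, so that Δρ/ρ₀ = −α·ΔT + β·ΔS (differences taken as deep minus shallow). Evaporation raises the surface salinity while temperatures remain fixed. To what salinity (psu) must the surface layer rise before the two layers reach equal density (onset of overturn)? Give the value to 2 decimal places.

Neutral buoyancy requires −α(T_deep − T_surf) + β(S_deep − S_surf′) = 0.
S_surf′ = S_deep − (α/β)·ΔT = 35.45 − (2.6 × 10⁻⁴/7.4 × 10⁻⁴)·(+2.9) = 34.4311 psu.
Increase required: 34.4311 − 33.76 = 0.6711 psu.

34.43 psu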